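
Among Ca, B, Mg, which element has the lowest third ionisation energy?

Consider each +2 ion: Ca²⁺ is the bare [Ar] core; B²⁺ still has 1 valence electron; Mg²⁺ is the bare [Ne] core.
Core electrons are held far more tightly than valence electrons, so Ca and Mg top the IE_3 order.
Tabulated IE_3 (kJ/mol): Ca 4912, B 3660, Mg 7733.
So the third ionization energies run B < Ca < Mg.

B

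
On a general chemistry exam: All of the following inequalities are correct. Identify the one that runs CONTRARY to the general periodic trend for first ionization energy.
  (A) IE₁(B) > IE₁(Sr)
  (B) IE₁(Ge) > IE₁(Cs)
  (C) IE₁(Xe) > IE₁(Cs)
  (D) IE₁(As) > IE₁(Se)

(D)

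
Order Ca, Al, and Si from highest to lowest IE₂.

Al, Si, Ca

IE_2 is the cost of taking one more electron from the +1 cation: Ca⁺ still has 1 valence electron; Al⁺ still has 2 valence electrons; Si⁺ still has 3 valence electrons.
All are still removing valence electrons, so compare the +1 ions as you would atoms: IE_2 generally rises across a period (higher Z_eff) and falls down a group (larger shell), subject to the usual subshell exceptions.
Valence configurations: Ca⁺ [Ar]4s¹, Al⁺ [Ne]3s², Si⁺ [Ne]3s²3p¹.
Si⁺ loses a lone 3p electron whereas Al⁺ must break into a filled 3s² pair, so IE_2(Al) > IE_2(Si) even though Si has the higher nuclear charge.
Approximate IE_2 values (kJ/mol): Ca 1145, Al 1817, Si 1577.
Overall IE_2 order: Ca < Si < Al.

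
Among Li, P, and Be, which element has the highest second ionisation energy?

Li

Consider each +1 ion: Li⁺ is the bare [He] core; P⁺ still has 4 valence electrons; Be⁺ still has 1 valence electron.
Pulling an electron out of a noble-gas core costs far more than removing a remaining valence electron, so Li sits at the high end of IE_2.
Valence configurations: P⁺ [Ne]3s²3p², Be⁺ [He]2s¹.
The numbers (kJ/mol): Li 7298, P 1907, Be 1757.
Overall IE_2 order: Be < P < Li.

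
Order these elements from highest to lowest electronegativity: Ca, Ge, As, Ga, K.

As, Ge, Ga, Ca, K

K is in period 4, group 1; Ca is in period 4, group 2; Ga is in period 4, group 13; Ge is in period 4, group 14; As is in period 4, group 15.
Atoms toward the upper right of the periodic table pull bonding electrons most strongly.
All lie in period 4, so electronegativity increases left to right.
So from highest to lowest: As > Ge > Ga > Ca > K.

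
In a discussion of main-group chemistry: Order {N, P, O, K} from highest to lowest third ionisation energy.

O > N > K > P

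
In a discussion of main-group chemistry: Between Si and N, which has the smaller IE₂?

Si

The second ionization energy removes an electron from the +1 ion. For each element: Si⁺ still has 3 valence electrons; N⁺ still has 4 valence electrons.
All are still removing valence electrons, so compare the +1 ions as you would atoms: IE_2 generally rises across a period (higher Z_eff) and falls down a group (larger shell), subject to the usual subshell exceptions.
Valence configurations: Si⁺ [Ne]3s²3p¹, N⁺ [He]2s²2p².
The numbers (kJ/mol): Si 1577, N 2856.
Hence IE_2: Si < N.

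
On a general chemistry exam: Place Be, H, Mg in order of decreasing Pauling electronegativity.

H is in period 1, group 1; Be is in period 2, group 2; Mg is in period 3, group 2.
EN rises left→right (higher Z_eff, smaller atoms) and falls top→bottom (larger, more shielded atoms).
These span different periods and groups, so the two trends combine.
Be > Mg: they share group 2; the group trend gives Be the larger value.
H > Be: period and group pull opposite ways; the down-group shift dominates (2.20 vs 1.57).
Approximate values (Pauling): H 2.20, Be 1.57, Mg 1.31.
So from highest to lowest: H > Be > Mg.

H, Be, Mg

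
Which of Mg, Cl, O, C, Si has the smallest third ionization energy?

After 2 electrons have been removed, what remains? Mg²⁺ is the bare [Ne] core; Cl²⁺ still has 5 valence electrons; O²⁺ still has 4 valence electrons; C²⁺ still has 2 valence electrons; Si²⁺ still has 2 valence electrons.
Breaking into a closed-shell core is much more expensive than removing a leftover valence electron — Mg has the largest IE_3 here.
Valence configurations: Cl²⁺ [Ne]3s²3p³, O²⁺ [He]2s²2p², C²⁺ [He]2s², Si²⁺ [Ne]3s².
Tabulated IE_3 (kJ/mol): Mg 7733, Cl 3822, O 5300, C 4620, Si 3232.
So the third ionization energies run Si < Cl < C < O < Mg.

Si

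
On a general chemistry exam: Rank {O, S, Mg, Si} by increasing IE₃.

After 2 electrons have been removed, what remains? O²⁺ still has 4 valence electrons; S²⁺ still has 4 valence electrons; Mg²⁺ is the bare [Ne] core; Si²⁺ still has 2 valence electrons.
Pulling an electron out of a noble-gas core costs far more than removing a remaining valence electron, so Mg sits at the high end of IE_3.
Valence configurations: O²⁺ [He]2s²2p², S²⁺ [Ne]3s²3p², Si²⁺ [Ne]3s².
Approximate IE_3 values (kJ/mol): O 5300, S 3357, Mg 7733, Si 3232.
Overall IE_3 order: Si < S < O < Mg.

Si < S < O < Mg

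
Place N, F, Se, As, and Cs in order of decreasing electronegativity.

F > N > Se > As > Cs

N is in period 2, group 15; F is in period 2, group 17; As is in period 4, group 15; Se is in period 4, group 16; Cs is in period 6, group 1.
EN rises left→right (higher Z_eff, smaller atoms) and falls top→bottom (larger, more shielded atoms).
These span different periods and groups, so the two trends combine.
As > Cs: relative to Cs, both the across-period and down-group shifts push As's electronegativity up.
Se > As: Se lies to the right of As in period 4, so the across-period effect alone puts Se higher.
N > Se: the two effects oppose for this pair; the down-group effect wins (3.04 vs 2.55).
F > N: F lies to the right of N in period 2, so the across-period effect alone puts F higher.
For reference (Pauling): N 3.04, F 3.98, As 2.18, Se 2.55, Cs 0.79.
So from highest to lowest: F > N > Se > As > Cs.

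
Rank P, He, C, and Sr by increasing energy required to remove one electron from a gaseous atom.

Sr, P, C, He

He is in period 1, group 18; C is in period 2, group 14; P is in period 3, group 15; Sr is in period 5, group 2.
Removing the outermost electron gets harder across a period and easier down a group.
Here both period and group differ, so the two effects have to be weighed against each other.
P > Sr: relative to Sr, both the across-period and down-group shifts push P's first ionization energy up.
C > P: the two effects oppose for this pair; the down-group effect wins (1086 vs 1012 kJ/mol).
He > C: both effects reinforce here, so He is clearly the higher of the two.
Tabulated first ionization energy (kJ/mol): He 2372, C 1086, P 1012, Sr 550.
So from lowest to highest: Sr < P < C < He.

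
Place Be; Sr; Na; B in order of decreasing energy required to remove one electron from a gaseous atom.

Be > B > Sr > Na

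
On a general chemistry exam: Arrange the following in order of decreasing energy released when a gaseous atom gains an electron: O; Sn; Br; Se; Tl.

Br, Se, O, Sn, Tl

EA tends to increase across a period and decrease down a group, though the pattern is less regular than for IE or radius.
Here both period and group differ, so the two effects have to be weighed against each other.
Sn > Tl: both effects reinforce here, so Sn is clearly the higher of the two.
O > Sn: relative to Sn, both the across-period and down-group shifts push O's electron affinity up.
Se > O: this pair runs against the simple trend — see the exception note.
Br > Se: both are in period 4; the period trend gives Br the larger value.
Note the exception: Se has a higher electron affinity than O, contrary to the simple trend — O's compact 2p subshell gives strong electron–electron repulsion on the added electron.
For reference (kJ/mol): O 141, Se 195, Br 325, Sn 107, Tl 19.
So from highest to lowest: Br > Se > O > Sn > Tl.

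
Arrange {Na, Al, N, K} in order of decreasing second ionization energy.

Na > K > N > Al

After 1 electron has been removed, what remains? Na⁺ is the bare [Ne] core; Al⁺ still has 2 valence electrons; N⁺ still has 4 valence electrons; K⁺ is the bare [Ar] core.
Breaking into a closed-shell core is much more expensive than removing a leftover valence electron — K and Na have the largest IE_2 here.
Valence configurations: Al⁺ [Ne]3s², N⁺ [He]2s²2p².
Approximate IE_2 values (kJ/mol): Na 4562, Al 1817, N 2856, K 3052.
So the second ionization energies run Al < N < K < Na.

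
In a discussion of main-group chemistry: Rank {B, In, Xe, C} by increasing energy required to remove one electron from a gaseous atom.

In, B, C, Xe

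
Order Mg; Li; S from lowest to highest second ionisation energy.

Mg < S < Li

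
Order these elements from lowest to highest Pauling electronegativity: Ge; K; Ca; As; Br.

K < Ca < Ge < As < Br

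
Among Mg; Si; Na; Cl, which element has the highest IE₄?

The fourth ionization energy removes an electron from the +3 ion. For each element: Mg³⁺ is already 1 electron into the core; Si³⁺ still has 1 valence electron; Na³⁺ is already 2 electrons into the core; Cl³⁺ still has 4 valence electrons.
Core electrons are held far more tightly than valence electrons, so Na and Mg top the IE_4 order.
Valence configurations: Si³⁺ [Ne]3s¹, Cl³⁺ [Ne]3s²3p².
Approximate IE_4 values (kJ/mol): Mg 10543, Si 4356, Na 9543, Cl 5159.
Putting it together, IE_4: Si < Cl < Na < Mg.

Mg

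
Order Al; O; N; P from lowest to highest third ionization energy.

Al < P < N < O

After 2 electrons have been removed, what remains? Al²⁺ still has 1 valence electron; O²⁺ still has 4 valence electrons; N²⁺ still has 3 valence electrons; P²⁺ still has 3 valence electrons.
All are still removing valence electrons, so compare the +2 ions as you would atoms: IE_3 generally rises across a period (higher Z_eff) and falls down a group (larger shell), subject to the usual subshell exceptions.
Valence configurations: Al²⁺ [Ne]3s¹, O²⁺ [He]2s²2p², N²⁺ [He]2s²2p¹, P²⁺ [Ne]3s²3p¹.
The numbers (kJ/mol): Al 2745, O 5300, N 4578, P 2914.
Overall IE_3 order: Al < P < N < O.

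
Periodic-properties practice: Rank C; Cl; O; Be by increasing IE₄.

Cl < C < O < Be

Consider each +3 ion: C³⁺ still has 1 valence electron; Cl³⁺ still has 4 valence electrons; O³⁺ still has 3 valence electrons; Be³⁺ is already 1 electron into the core.
Breaking into a closed-shell core is much more expensive than removing a leftover valence electron — Be has the largest IE_4 here.
Valence configurations: C³⁺ [He]2s¹, Cl³⁺ [Ne]3s²3p², O³⁺ [He]2s²2p¹.
Approximate IE_4 values (kJ/mol): C 6223, Cl 5159, O 7469, Be 21007.
So the fourth ionization energies run Cl < C < O < Be.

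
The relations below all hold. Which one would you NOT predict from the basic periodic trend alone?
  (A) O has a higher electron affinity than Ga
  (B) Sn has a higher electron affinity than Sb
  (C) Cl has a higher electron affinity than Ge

The general trend: electron affinity increases across a period and decreases down a group.
(A) O (period 2, group 16) vs Ga (period 4, group 13): the stated order agrees with the simple trend.
(B) Sn (period 5, group 14) vs Sb (period 5, group 15): the stated order contradicts the simple trend.
(C) Cl (period 3, group 17) vs Ge (period 4, group 14): the stated order agrees with the simple trend.
The exception is (B): adding an electron to Sb's half-filled 5p³ is unfavourable, so Sn has the more exothermic EA.

(B)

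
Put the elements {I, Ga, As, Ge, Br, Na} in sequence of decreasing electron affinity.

Na is in period 3, group 1; Ga is in period 4, group 13; Ge is in period 4, group 14; As is in period 4, group 15; Br is in period 4, group 17; I is in period 5, group 17.
EA tends to increase across a period and decrease down a group, though the pattern is less regular than for IE or radius.
These span different periods and groups, so the two trends combine.
Na > Ga: period and group pull opposite ways; the down-group shift dominates (53 vs 29 kJ/mol).
As > Na: the two effects oppose for this pair; the across-period effect wins (78 vs 53 kJ/mol).
Ge > As: this pair runs against the simple trend — see the exception note.
I > Ge: period and group pull opposite ways; the across-period shift dominates (295 vs 119 kJ/mol).
Br > I: Br sits above I in group 17, so the down-group effect alone puts Br higher.
Note the exception: Ge has a higher electron affinity than As, contrary to the simple trend — adding an electron to As's half-filled 4p³ is unfavourable, so Ge (4p²) has the more exothermic EA.
For reference (kJ/mol): Na 53, Ga 29, Ge 119, As 78, Br 325, I 295.
So from highest to lowest: Br > I > Ge > As > Na > Ga.

Br > I > Ge > As > Na > Ga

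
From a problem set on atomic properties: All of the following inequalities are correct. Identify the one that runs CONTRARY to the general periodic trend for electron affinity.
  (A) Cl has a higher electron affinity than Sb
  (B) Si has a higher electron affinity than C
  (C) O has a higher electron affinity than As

The general trend: electron affinity increases across a period and decreases down a group.
(A) Cl (period 3, group 17) vs Sb (period 5, group 15): the stated order agrees with the simple trend.
(B) Si (period 3, group 14) vs C (period 2, group 14): the stated order contradicts the simple trend.
(C) O (period 2, group 16) vs As (period 4, group 15): the stated order agrees with the simple trend.
The exception is (B): Si's larger, more diffuse 3p orbitals accept an added electron slightly more readily than C's compact 2p.

(B)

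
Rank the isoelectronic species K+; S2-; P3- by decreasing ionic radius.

All of these have 18 electrons, so size is governed by nuclear charge alone: the more protons, the stronger the pull on the same electron cloud, and the smaller the ion.
Nuclear charges: K+ (Z=19), S2- (Z=16), P3- (Z=15).
Largest to smallest: P3- > S2- > K+.

P3-, S2-, K+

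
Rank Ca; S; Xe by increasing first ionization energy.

Removing the outermost electron gets harder across a period and easier down a group.
These span different periods and groups, so the two trends combine.
S > Ca: both effects reinforce here, so S is clearly the higher of the two.
Xe > S: the two effects oppose for this pair; the across-period effect wins (1170 vs 1000 kJ/mol).
Tabulated first ionization energy (kJ/mol): S 1000, Ca 590, Xe 1170.
So from lowest to highest: Ca < S < Xe.

Ca < S < Xe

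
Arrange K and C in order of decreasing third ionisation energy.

The third ionization energy removes an electron from the +2 ion. For each element: K²⁺ is already 1 electron into the core; C²⁺ still has 2 valence electrons.
Usually core removal costs more than valence removal, but here the competition is close: a tightly held n=2 valence electron can cost more to remove than an n=3 core electron, so the actual values have to decide it.
Approximate IE_3 values (kJ/mol): K 4420, C 4620.
Overall IE_3 order: K < C.

C > K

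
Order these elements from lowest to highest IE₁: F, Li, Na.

Across a period the outer electron is held more tightly (higher IE₁); down a group it sits in a higher shell, more shielded, and comes off more easily.
Neither a single period nor a single group — weigh both effects.
Li > Na: Li sits above Na in group 1, so the down-group effect alone puts Li higher.
F > Li: F lies to the right of Li in period 2, so the across-period effect alone puts F higher.
Tabulated first ionization energy (kJ/mol): Li 520, F 1681, Na 496.
So from lowest to highest: Na < Li < F.

Na, Li, F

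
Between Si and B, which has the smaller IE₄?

Si

The fourth ionization energy removes an electron from the +3 ion. For each element: Si³⁺ still has 1 valence electron; B³⁺ is the bare [He] core.
Pulling an electron out of a noble-gas core costs far more than removing a remaining valence electron, so B sits at the high end of IE_4.
Approximate IE_4 values (kJ/mol): Si 4356, B 25026.
So the fourth ionization energies run Si < B.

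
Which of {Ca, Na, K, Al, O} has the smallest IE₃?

Al

After 2 electrons have been removed, what remains? Ca²⁺ is the bare [Ar] core; Na²⁺ is already 1 electron into the core; K²⁺ is already 1 electron into the core; Al²⁺ still has 1 valence electron; O²⁺ still has 4 valence electrons.
Usually core removal costs more than valence removal, but here the competition is close: a tightly held n=2 valence electron can cost more to remove than an n=3 core electron, so the actual values have to decide it.
Valence configurations: Al²⁺ [Ne]3s¹, O²⁺ [He]2s²2p².
Approximate IE_3 values (kJ/mol): Ca 4912, Na 6910, K 4420, Al 2745, O 5300.
Overall IE_3 order: Al < K < Ca < O < Na.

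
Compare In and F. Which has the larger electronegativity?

F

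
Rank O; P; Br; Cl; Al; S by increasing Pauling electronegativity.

Al < P < S < Br < Cl < O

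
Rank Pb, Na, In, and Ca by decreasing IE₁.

IE₁ increases left→right with effective nuclear charge and decreases top→bottom as the valence shell moves farther out.
These sit on a diagonal, where the across-period and down-group effects partly cancel.
In > Na: period and group pull opposite ways; the across-period shift dominates (558 vs 496 kJ/mol).
Ca > In: period and group pull opposite ways; the down-group shift dominates (590 vs 558 kJ/mol).
Pb > Ca: the two effects oppose for this pair; the across-period effect wins (716 vs 590 kJ/mol).
Approximate values (kJ/mol): Na 496, Ca 590, In 558, Pb 716.
So from highest to lowest: Pb > Ca > In > Na.

Pb > Ca > In > Na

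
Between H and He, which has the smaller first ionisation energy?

H is in period 1, group 1; He is in period 1, group 18.
Across a period the outer electron is held more tightly (higher IE₁); down a group it sits in a higher shell, more shielded, and comes off more easily.
All lie in period 1, so first ionization energy increases left to right.
So H has the smaller first ionisation energy (H < He).

H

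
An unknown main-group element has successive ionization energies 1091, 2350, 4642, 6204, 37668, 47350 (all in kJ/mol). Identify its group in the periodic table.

Look for the largest jump between consecutive ionization energies: IE5/IE4 ≈ 6.1, far larger than any earlier ratio.
That jump marks the point where a core electron is being removed. So the atom has 4 valence electrons.
A main-group element with 4 valence electrons is in group 14.

Group 14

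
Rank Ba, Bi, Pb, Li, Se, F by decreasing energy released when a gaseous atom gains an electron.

Li is in period 2, group 1; F is in period 2, group 17; Se is in period 4, group 16; Ba is in period 6, group 2; Pb is in period 6, group 14; Bi is in period 6, group 15.
EA tends to increase across a period and decrease down a group, though the pattern is less regular than for IE or radius.
Neither a single period nor a single group — weigh both effects.
Pb > Ba: Pb lies to the right of Ba in period 6, so the across-period effect alone puts Pb higher.
Li > Pb: period and group pull opposite ways; the down-group shift dominates (60 vs 35 kJ/mol).
Bi > Li: the two effects oppose for this pair; the across-period effect wins (91 vs 60 kJ/mol).
Se > Bi: relative to Bi, both the across-period and down-group shifts push Se's electron affinity up.
F > Se: both effects reinforce here, so F is clearly the higher of the two.
For reference (kJ/mol): Li 60, F 328, Se 195, Ba 14, Pb 35, Bi 91.
So from highest to lowest: F > Se > Bi > Li > Pb > Ba.

F, Se, Bi, Li, Pb, Ba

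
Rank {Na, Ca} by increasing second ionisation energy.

Ca < Na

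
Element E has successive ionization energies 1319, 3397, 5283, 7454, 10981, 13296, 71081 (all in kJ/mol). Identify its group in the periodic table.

Group 16

Look for the largest jump between consecutive ionization energies: IE7/IE6 ≈ 5.3, far larger than any earlier ratio.
That jump marks the point where a core electron is being removed. So the atom has 6 valence electrons.
A main-group element with 6 valence electrons is in group 16.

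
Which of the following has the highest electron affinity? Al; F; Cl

Cl

F is in period 2, group 17; Al is in period 3, group 13; Cl is in period 3, group 17.
Atoms with high Z_eff and room in the valence shell (especially the halogens) have the most exothermic electron affinities.
These span different periods and groups, so the two trends combine.
F > Al: relative to Al, both the across-period and down-group shifts push F's electron affinity up.
Cl > F: this pair runs against the simple trend — see the exception note.
Note the exception: Cl has a higher electron affinity than F, contrary to the simple trend — F's small 2p subshell makes the incoming electron feel strong e⁻–e⁻ repulsion, so Cl actually releases more energy on gaining an electron.
For reference (kJ/mol): F 328, Al 42, Cl 349.
The highest electron affinity among these belongs to Cl.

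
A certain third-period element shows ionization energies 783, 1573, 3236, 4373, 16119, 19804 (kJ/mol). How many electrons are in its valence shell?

Look for the largest jump between consecutive ionization energies: IE5/IE4 ≈ 3.7, far larger than any earlier ratio.
That jump marks the point where a core electron is being removed. So the atom has 4 valence electrons.

4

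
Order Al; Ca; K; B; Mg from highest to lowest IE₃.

The third ionization energy removes an electron from the +2 ion. For each element: Al²⁺ still has 1 valence electron; Ca²⁺ is the bare [Ar] core; K²⁺ is already 1 electron into the core; B²⁺ still has 1 valence electron; Mg²⁺ is the bare [Ne] core.
Pulling an electron out of a noble-gas core costs far more than removing a remaining valence electron, so K, Ca and Mg sit at the high end of IE_3.
Valence configurations: Al²⁺ [Ne]3s¹, B²⁺ [He]2s¹.
Approximate IE_3 values (kJ/mol): Al 2745, Ca 4912, K 4420, B 3660, Mg 7733.
Putting it together, IE_3: Al < B < K < Ca < Mg.

Mg > Ca > K > B > Al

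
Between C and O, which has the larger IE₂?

The second ionization energy removes an electron from the +1 ion. For each element: C⁺ still has 3 valence electrons; O⁺ still has 5 valence electrons.
All are still removing valence electrons, so compare the +1 ions as you would atoms: IE_2 generally rises across a period (higher Z_eff) and falls down a group (larger shell), subject to the usual subshell exceptions.
Valence configurations: C⁺ [He]2s²2p¹, O⁺ [He]2s²2p³.
Approximate IE_2 values (kJ/mol): C 2353, O 3388.
Hence IE_2: C < O.

O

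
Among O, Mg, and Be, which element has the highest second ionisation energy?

O

The second ionization energy removes an electron from the +1 ion. For each element: O⁺ still has 5 valence electrons; Mg⁺ still has 1 valence electron; Be⁺ still has 1 valence electron.
All are still removing valence electrons, so compare the +1 ions as you would atoms: IE_2 generally rises across a period (higher Z_eff) and falls down a group (larger shell), subject to the usual subshell exceptions.
Valence configurations: O⁺ [He]2s²2p³, Mg⁺ [Ne]3s¹, Be⁺ [He]2s¹.
The numbers (kJ/mol): O 3388, Mg 1451, Be 1757.
Hence IE_2: Mg < Be < O.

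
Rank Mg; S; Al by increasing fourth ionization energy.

S < Mg < Al

Consider each +3 ion: Mg³⁺ is already 1 electron into the core; S³⁺ still has 3 valence electrons; Al³⁺ is the bare [Ne] core.
Breaking into a closed-shell core is much more expensive than removing a leftover valence electron — Mg and Al have the largest IE_4 here.
The numbers (kJ/mol): Mg 10543, S 4556, Al 11577.
Hence IE_4: S < Mg < Al.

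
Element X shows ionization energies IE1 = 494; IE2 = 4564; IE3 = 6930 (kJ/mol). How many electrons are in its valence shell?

Look for the largest jump between consecutive ionization energies: IE2/IE1 ≈ 9.2, far larger than any earlier ratio.
That jump marks the point where a core electron is being removed. So the atom has 1 valence electron.

1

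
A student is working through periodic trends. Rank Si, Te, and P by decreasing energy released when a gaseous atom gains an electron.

Atoms with high Z_eff and room in the valence shell (especially the halogens) have the most exothermic electron affinities.
Neither a single period nor a single group — weigh both effects.
Si > P: this pair runs against the simple trend — see the exception note.
Te > Si: period and group pull opposite ways; the across-period shift dominates (190 vs 134 kJ/mol).
Note the exception: Si has a higher electron affinity than P, contrary to the simple trend — adding an electron to P's half-filled 3p³ is unfavourable, so Si (3p²) has the more exothermic EA.
Approximate values (kJ/mol): Si 134, P 72, Te 190.
So from highest to lowest: Te > Si > P.

Te > Si > P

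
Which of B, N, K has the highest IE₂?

K

The second ionization energy removes an electron from the +1 ion. For each element: B⁺ still has 2 valence electrons; N⁺ still has 4 valence electrons; K⁺ is the bare [Ar] core.
Core electrons are held far more tightly than valence electrons, so K tops the IE_2 order.
Valence configurations: B⁺ [He]2s², N⁺ [He]2s²2p².
Tabulated IE_2 (kJ/mol): B 2427, N 2856, K 3052.
Putting it together, IE_2: B < N < K.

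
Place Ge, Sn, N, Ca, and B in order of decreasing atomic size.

Ca > Sn > Ge > B > N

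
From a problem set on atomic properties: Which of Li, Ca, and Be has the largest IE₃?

Be

The third ionization energy removes an electron from the +2 ion. For each element: Li²⁺ is already 1 electron into the core; Ca²⁺ is the bare [Ar] core; Be²⁺ is the bare [He] core.
All of these are removing an electron from a noble-gas core or deeper; the smaller core (lower principal quantum number) is held far more tightly, and within a period the higher nuclear charge binds the same core more tightly.
The numbers (kJ/mol): Li 11815, Ca 4912, Be 14849.
So the third ionization energies run Ca < Li < Be.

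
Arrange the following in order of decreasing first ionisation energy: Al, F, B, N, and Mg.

F > N > B > Mg > Al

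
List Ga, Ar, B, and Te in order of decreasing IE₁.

B is in period 2, group 13; Ar is in period 3, group 18; Ga is in period 4, group 13; Te is in period 5, group 16.
First ionization energy rises across a period (greater Z_eff holds electrons more tightly) and falls down a group (valence electrons are farther from the nucleus).
Here both period and group differ, so the two effects have to be weighed against each other.
B > Ga: they share group 13; the group trend gives B the larger value.
Te > B: period and group pull opposite ways; the across-period shift dominates (869 vs 801 kJ/mol).
Ar > Te: relative to Te, both the across-period and down-group shifts push Ar's first ionization energy up.
Tabulated first ionization energy (kJ/mol): B 801, Ar 1521, Ga 579, Te 869.
So from highest to lowest: Ar > Te > B > Ga.

Ar, Te, B, Ga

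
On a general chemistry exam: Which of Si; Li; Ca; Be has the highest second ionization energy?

Li

After 1 electron has been removed, what remains? Si⁺ still has 3 valence electrons; Li⁺ is the bare [He] core; Ca⁺ still has 1 valence electron; Be⁺ still has 1 valence electron.
Pulling an electron out of a noble-gas core costs far more than removing a remaining valence electron, so Li sits at the high end of IE_2.
Valence configurations: Si⁺ [Ne]3s²3p¹, Ca⁺ [Ar]4s¹, Be⁺ [He]2s¹.
The numbers (kJ/mol): Si 1577, Li 7298, Ca 1145, Be 1757.
Overall IE_2 order: Ca < Si < Be < Li.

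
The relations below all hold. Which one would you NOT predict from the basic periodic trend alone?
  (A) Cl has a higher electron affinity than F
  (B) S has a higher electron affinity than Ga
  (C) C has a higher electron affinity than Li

(A)

The general trend: electron affinity increases across a period and decreases down a group.
(A) Cl (period 3, group 17) vs F (period 2, group 17): the stated order contradicts the simple trend.
(B) S (period 3, group 16) vs Ga (period 4, group 13): the stated order agrees with the simple trend.
(C) C (period 2, group 14) vs Li (period 2, group 1): the stated order agrees with the simple trend.
The exception is (A): F's small 2p subshell makes the incoming electron feel strong e⁻–e⁻ repulsion, so Cl actually releases more energy on gaining an electron.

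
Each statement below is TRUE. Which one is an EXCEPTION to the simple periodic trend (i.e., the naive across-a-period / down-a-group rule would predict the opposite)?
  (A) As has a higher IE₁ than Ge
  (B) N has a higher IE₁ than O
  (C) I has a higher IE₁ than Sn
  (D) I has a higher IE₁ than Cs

The general trend: IE₁ increases across a period and decreases down a group.
(A) As (period 4, group 15) vs Ge (period 4, group 14): the stated order agrees with the simple trend.
(B) N (period 2, group 15) vs O (period 2, group 16): the stated order contradicts the simple trend.
(C) I (period 5, group 17) vs Sn (period 5, group 14): the stated order agrees with the simple trend.
(D) I (period 5, group 17) vs Cs (period 6, group 1): the stated order agrees with the simple trend.
The exception is (B): pairing an electron in O's 2p⁴ costs repulsion energy, so O ionizes more easily than half-filled N (2p³).

(B)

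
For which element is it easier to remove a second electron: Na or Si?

After 1 electron has been removed, what remains? Na⁺ is the bare [Ne] core; Si⁺ still has 3 valence electrons.
Breaking into a closed-shell core is much more expensive than removing a leftover valence electron — Na has the largest IE_2 here.
Tabulated IE_2 (kJ/mol): Na 4562, Si 1577.
So the second ionization energies run Si < Na.

Si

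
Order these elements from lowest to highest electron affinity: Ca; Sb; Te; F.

Ca < Sb < Te < F

Adding an electron releases more energy for atoms nearer the top right (short of the noble gases).
Neither a single period nor a single group — weigh both effects.
Sb > Ca: the two effects oppose for this pair; the across-period effect wins (103 vs 2 kJ/mol).
Te > Sb: both are in period 5; the period trend gives Te the larger value.
F > Te: both effects reinforce here, so F is clearly the higher of the two.
For reference (kJ/mol): F 328, Ca 2, Sb 103, Te 190.
So from lowest to highest: Ca < Sb < Te < F.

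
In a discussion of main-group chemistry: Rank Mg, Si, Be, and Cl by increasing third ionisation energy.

Si < Cl < Mg < Be

The third ionization energy removes an electron from the +2 ion. For each element: Mg²⁺ is the bare [Ne] core; Si²⁺ still has 2 valence electrons; Be²⁺ is the bare [He] core; Cl²⁺ still has 5 valence electrons.
Pulling an electron out of a noble-gas core costs far more than removing a remaining valence electron, so Mg and Be sit at the high end of IE_3.
Valence configurations: Si²⁺ [Ne]3s², Cl²⁺ [Ne]3s²3p³.
Tabulated IE_3 (kJ/mol): Mg 7733, Si 3232, Be 14849, Cl 3822.
Overall IE_3 order: Si < Cl < Mg < Be.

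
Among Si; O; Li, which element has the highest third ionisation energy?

Li

The third ionization energy removes an electron from the +2 ion. For each element: Si²⁺ still has 2 valence electrons; O²⁺ still has 4 valence electrons; Li²⁺ is already 1 electron into the core.
Pulling an electron out of a noble-gas core costs far more than removing a remaining valence electron, so Li sits at the high end of IE_3.
Valence configurations: Si²⁺ [Ne]3s², O²⁺ [He]2s²2p².
Tabulated IE_3 (kJ/mol): Si 3232, O 5300, Li 11815.
Overall IE_3 order: Si < O < Li.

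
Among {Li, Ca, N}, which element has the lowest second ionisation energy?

Ca

After 1 electron has been removed, what remains? Li⁺ is the bare [He] core; Ca⁺ still has 1 valence electron; N⁺ still has 4 valence electrons.
Core electrons are held far more tightly than valence electrons, so Li tops the IE_2 order.
Valence configurations: Ca⁺ [Ar]4s¹, N⁺ [He]2s²2p².
The numbers (kJ/mol): Li 7298, Ca 1145, N 2856.
Putting it together, IE_2: Ca < N < Li.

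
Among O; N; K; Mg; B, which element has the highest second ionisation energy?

The second ionization energy removes an electron from the +1 ion. For each element: O⁺ still has 5 valence electrons; N⁺ still has 4 valence electrons; K⁺ is the bare [Ar] core; Mg⁺ still has 1 valence electron; B⁺ still has 2 valence electrons.
Usually core removal costs more than valence removal, but here the competition is close: a tightly held n=2 valence electron can cost more to remove than an n=3 core electron, so the actual values have to decide it.
Valence configurations: O⁺ [He]2s²2p³, N⁺ [He]2s²2p², Mg⁺ [Ne]3s¹, B⁺ [He]2s².
Approximate IE_2 values (kJ/mol): O 3388, N 2856, K 3052, Mg 1451, B 2427.
Hence IE_2: Mg < B < N < K < O.

O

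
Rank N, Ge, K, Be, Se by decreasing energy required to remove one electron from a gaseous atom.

N > Se > Be > Ge > K

Removing the outermost electron gets harder across a period and easier down a group.
Neither a single period nor a single group — weigh both effects.
Ge > K: Ge lies to the right of K in period 4, so the across-period effect alone puts Ge higher.
Be > Ge: the two effects oppose for this pair; the down-group effect wins (900 vs 762 kJ/mol).
Se > Be: period and group pull opposite ways; the across-period shift dominates (941 vs 900 kJ/mol).
N > Se: period and group pull opposite ways; the down-group shift dominates (1402 vs 941 kJ/mol).
Tabulated first ionization energy (kJ/mol): Be 900, N 1402, K 419, Ge 762, Se 941.
So from highest to lowest: N > Se > Be > Ge > K.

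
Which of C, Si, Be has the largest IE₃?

Consider each +2 ion: C²⁺ still has 2 valence electrons; Si²⁺ still has 2 valence electrons; Be²⁺ is the bare [He] core.
Breaking into a closed-shell core is much more expensive than removing a leftover valence electron — Be has the largest IE_3 here.
Valence configurations: C²⁺ [He]2s², Si²⁺ [Ne]3s².
Approximate IE_3 values (kJ/mol): C 4620, Si 3232, Be 14849.
So the third ionization energies run Si < C < Be.

Be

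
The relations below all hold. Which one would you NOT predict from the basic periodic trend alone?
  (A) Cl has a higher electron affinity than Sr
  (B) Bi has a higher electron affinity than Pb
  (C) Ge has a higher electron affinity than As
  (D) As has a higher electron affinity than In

The general trend: electron affinity increases across a period and decreases down a group.
(A) Cl (period 3, group 17) vs Sr (period 5, group 2): the stated order agrees with the simple trend.
(B) Bi (period 6, group 15) vs Pb (period 6, group 14): the stated order agrees with the simple trend.
(C) Ge (period 4, group 14) vs As (period 4, group 15): the stated order contradicts the simple trend.
(D) As (period 4, group 15) vs In (period 5, group 13): the stated order agrees with the simple trend.
The exception is (C): adding an electron to As's half-filled 4p³ is unfavourable, so Ge (4p²) has the more exothermic EA.

(C)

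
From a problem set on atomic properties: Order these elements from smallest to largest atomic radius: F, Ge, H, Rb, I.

H, F, Ge, I, Rb

H is in period 1, group 1; F is in period 2, group 17; Ge is in period 4, group 14; Rb is in period 5, group 1; I is in period 5, group 17.
Radius decreases left→right (rising Z_eff, same n) and increases top→bottom (higher n).
Here both period and group differ, so the two effects have to be weighed against each other.
F > H: period and group pull opposite ways; the down-group shift dominates (64 vs 32 pm).
Ge > F: relative to F, both the across-period and down-group shifts push Ge's atomic radius up.
I > Ge: period and group pull opposite ways; the down-group shift dominates (133 vs 121 pm).
Rb > I: both are in period 5; the period trend gives Rb the larger value.
For reference (pm): H 32, F 64, Ge 121, Rb 210, I 133.
So from smallest to largest: H < F < Ge < I < Rb.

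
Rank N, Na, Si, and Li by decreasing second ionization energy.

After 1 electron has been removed, what remains? N⁺ still has 4 valence electrons; Na⁺ is the bare [Ne] core; Si⁺ still has 3 valence electrons; Li⁺ is the bare [He] core.
Breaking into a closed-shell core is much more expensive than removing a leftover valence electron — Na and Li have the largest IE_2 here.
Valence configurations: N⁺ [He]2s²2p², Si⁺ [Ne]3s²3p¹.
The numbers (kJ/mol): N 2856, Na 4562, Si 1577, Li 7298.
Hence IE_2: Si < N < Na < Li.

Li, Na, N, Si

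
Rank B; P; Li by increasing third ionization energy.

P < B < Li

The third ionization energy removes an electron from the +2 ion. For each element: B²⁺ still has 1 valence electron; P²⁺ still has 3 valence electrons; Li²⁺ is already 1 electron into the core.
Pulling an electron out of a noble-gas core costs far more than removing a remaining valence electron, so Li sits at the high end of IE_3.
Valence configurations: B²⁺ [He]2s¹, P²⁺ [Ne]3s²3p¹.
Approximate IE_3 values (kJ/mol): B 3660, P 2914, Li 11815.
Overall IE_3 order: P < B < Li.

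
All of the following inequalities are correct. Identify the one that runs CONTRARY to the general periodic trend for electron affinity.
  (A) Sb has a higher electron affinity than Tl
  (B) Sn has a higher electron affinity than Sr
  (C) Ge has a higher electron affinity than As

(C)

The general trend: electron affinity increases across a period and decreases down a group.
(A) Sb (period 5, group 15) vs Tl (period 6, group 13): the stated order agrees with the simple trend.
(B) Sn (period 5, group 14) vs Sr (period 5, group 2): the stated order agrees with the simple trend.
(C) Ge (period 4, group 14) vs As (period 4, group 15): the stated order contradicts the simple trend.
The exception is (C): adding an electron to As's half-filled 4p³ is unfavourable, so Ge (4p²) has the more exothermic EA.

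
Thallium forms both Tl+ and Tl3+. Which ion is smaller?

Both ions have Z = 81 protons, but Tl3+ has lost more electrons, so its remaining electrons feel a larger effective nuclear charge per electron and are pulled in more tightly.
Higher positive charge → smaller ion, so Tl+ > Tl3+.

Tl3+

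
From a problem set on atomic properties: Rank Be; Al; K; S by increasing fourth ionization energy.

S < K < Al < Be

Consider each +3 ion: Be³⁺ is already 1 electron into the core; Al³⁺ is the bare [Ne] core; K³⁺ is already 2 electrons into the core; S³⁺ still has 3 valence electrons.
Breaking into a closed-shell core is much more expensive than removing a leftover valence electron — K, Al and Be have the largest IE_4 here.
The numbers (kJ/mol): Be 21007, Al 11577, K 5877, S 4556.
So the fourth ionization energies run S < K < Al < Be.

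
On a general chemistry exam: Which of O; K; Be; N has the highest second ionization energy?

O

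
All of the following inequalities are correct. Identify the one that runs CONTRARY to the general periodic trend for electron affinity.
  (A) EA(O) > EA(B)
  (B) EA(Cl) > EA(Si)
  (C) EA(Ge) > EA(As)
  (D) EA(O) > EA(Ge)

The general trend: electron affinity increases across a period and decreases down a group.
(A) O (period 2, group 16) vs B (period 2, group 13): the stated order agrees with the simple trend.
(B) Cl (period 3, group 17) vs Si (period 3, group 14): the stated order agrees with the simple trend.
(C) Ge (period 4, group 14) vs As (period 4, group 15): the stated order contradicts the simple trend.
(D) O (period 2, group 16) vs Ge (period 4, group 14): the stated order agrees with the simple trend.
The exception is (C): adding an electron to As's half-filled 4p³ is unfavourable, so Ge (4p²) has the more exothermic EA.

(C)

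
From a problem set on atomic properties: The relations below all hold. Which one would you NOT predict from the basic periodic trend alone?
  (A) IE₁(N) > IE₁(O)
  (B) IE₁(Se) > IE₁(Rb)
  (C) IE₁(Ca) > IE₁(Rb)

(A)

The general trend: first ionization energy increases across a period and decreases down a group.
(A) N (period 2, group 15) vs O (period 2, group 16): the stated order contradicts the simple trend.
(B) Se (period 4, group 16) vs Rb (period 5, group 1): the stated order agrees with the simple trend.
(C) Ca (period 4, group 2) vs Rb (period 5, group 1): the stated order agrees with the simple trend.
The exception is (A): pairing an electron in O's 2p⁴ costs repulsion energy, so O ionizes more easily than half-filled N (2p³).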